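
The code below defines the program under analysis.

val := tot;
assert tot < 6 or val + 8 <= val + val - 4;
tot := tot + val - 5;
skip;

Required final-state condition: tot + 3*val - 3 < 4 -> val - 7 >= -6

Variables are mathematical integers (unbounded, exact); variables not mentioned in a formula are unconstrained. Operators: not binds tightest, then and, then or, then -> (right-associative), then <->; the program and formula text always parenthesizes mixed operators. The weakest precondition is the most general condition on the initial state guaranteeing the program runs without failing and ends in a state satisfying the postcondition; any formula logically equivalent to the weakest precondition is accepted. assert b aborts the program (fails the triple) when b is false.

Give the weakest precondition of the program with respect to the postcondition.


Working backward. After the program, the postcondition tot + 3*val - 3 < 4 -> val - 7 >= -6 must hold; in canonical form it is tot + 3*val < 7 -> val >= 1.
Before skip: tot + 3*val < 7 -> val >= 1
Before tot := tot + val - 5: tot + 4*val < 12 -> val >= 1
Before assert tot < 6 or val + 8 <= val + val - 4: (tot < 6 or val >= 12) and (tot + 4*val < 12 -> val >= 1)
Before val := tot: (tot < 6 or tot >= 12) and (5*tot < 12 -> tot >= 1)
Answer: WP = (tot < 6 or tot >= 12) and (5*tot < 12 -> tot >= 1)


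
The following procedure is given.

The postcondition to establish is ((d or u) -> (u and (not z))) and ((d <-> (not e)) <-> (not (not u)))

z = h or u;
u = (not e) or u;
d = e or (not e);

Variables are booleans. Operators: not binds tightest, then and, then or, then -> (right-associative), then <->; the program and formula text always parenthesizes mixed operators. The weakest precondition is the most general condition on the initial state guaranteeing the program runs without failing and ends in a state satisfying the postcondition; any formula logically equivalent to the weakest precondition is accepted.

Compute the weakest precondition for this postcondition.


Working backward. After the program, the postcondition ((d or u) -> (u and (not z))) and ((d <-> (not e)) <-> (not (not u))) must hold; in canonical form it is ((d or u) -> (u and (not z))) and ((d <-> (not e)) <-> u).
Before d := e or (not e): u and (not z) and ((not e) <-> u)
Before u := (not e) or u: ((not e) or u) and (not z) and ((not e) <-> ((not e) or u))
Before z := h or u: ((not e) or u) and (not (h or u)) and ((not e) <-> ((not e) or u))
Answer: WP = ((not e) or u) and (not (h or u)) and ((not e) <-> ((not e) or u))


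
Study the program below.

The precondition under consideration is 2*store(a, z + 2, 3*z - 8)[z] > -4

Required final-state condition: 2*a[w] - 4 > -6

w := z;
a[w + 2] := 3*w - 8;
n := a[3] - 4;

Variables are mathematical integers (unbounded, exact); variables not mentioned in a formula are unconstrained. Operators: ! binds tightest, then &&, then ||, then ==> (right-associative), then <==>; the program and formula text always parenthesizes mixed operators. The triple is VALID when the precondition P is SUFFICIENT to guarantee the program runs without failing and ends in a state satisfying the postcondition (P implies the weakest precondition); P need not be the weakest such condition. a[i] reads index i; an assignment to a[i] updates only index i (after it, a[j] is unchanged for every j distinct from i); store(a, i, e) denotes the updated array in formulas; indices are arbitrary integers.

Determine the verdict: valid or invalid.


Working backward. After the program, the postcondition 2*a[w] - 4 > -6 must hold; in canonical form it is 2*a[w] > -2.
Before n := a[3] - 4: 2*a[w] > -2
Before a[w + 2] := 3*w - 8: 2*store(a, w + 2, 3*w - 8)[w] > -2
Before w := z: 2*store(a, z + 2, 3*z - 8)[z] > -2
The weakest precondition is 2*store(a, z + 2, 3*z - 8)[z] > -2.
Check whether 2*store(a, z + 2, 3*z - 8)[z] > -4 implies it.
Countermodel: at the initial state a = {[0] = -1, [2] = -1, elsewhere -1}, z = 0, the precondition holds but the weakest precondition fails.
Answer: invalid


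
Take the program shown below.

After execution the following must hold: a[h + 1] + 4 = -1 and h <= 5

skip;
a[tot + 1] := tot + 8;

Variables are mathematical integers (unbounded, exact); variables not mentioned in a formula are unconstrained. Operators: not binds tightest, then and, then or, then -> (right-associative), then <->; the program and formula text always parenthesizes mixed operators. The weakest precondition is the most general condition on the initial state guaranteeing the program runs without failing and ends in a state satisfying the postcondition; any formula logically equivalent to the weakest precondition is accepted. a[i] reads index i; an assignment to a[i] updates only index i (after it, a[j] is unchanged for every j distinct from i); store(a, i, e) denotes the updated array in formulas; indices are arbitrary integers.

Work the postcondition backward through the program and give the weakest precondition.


Working backward. After the program, the postcondition a[h + 1] + 4 = -1 and h <= 5 must hold; in canonical form it is a[h + 1] = -5 and h <= 5.
Before a[tot + 1] := tot + 8: store(a, tot + 1, tot + 8)[h + 1] = -5 and h <= 5
Before skip: store(a, tot + 1, tot + 8)[h + 1] = -5 and h <= 5
Answer: WP = store(a, tot + 1, tot + 8)[h + 1] = -5 and h <= 5


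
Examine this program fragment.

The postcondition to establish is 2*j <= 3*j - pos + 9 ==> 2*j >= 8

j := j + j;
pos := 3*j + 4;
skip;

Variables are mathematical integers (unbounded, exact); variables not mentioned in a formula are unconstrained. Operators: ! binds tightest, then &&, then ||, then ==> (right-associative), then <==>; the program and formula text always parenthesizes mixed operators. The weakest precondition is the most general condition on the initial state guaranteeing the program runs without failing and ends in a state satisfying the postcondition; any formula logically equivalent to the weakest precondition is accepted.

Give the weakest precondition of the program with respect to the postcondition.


Working backward. After the program, the postcondition 2*j <= 3*j - pos + 9 ==> 2*j >= 8 must hold; in canonical form it is pos <= j + 9 ==> 2*j >= 8.
Before skip: pos <= j + 9 ==> 2*j >= 8
Before pos := 3*j + 4: 2*j <= 5 ==> 2*j >= 8
Before j := j + j: 4*j <= 5 ==> 4*j >= 8
Answer: WP = 4*j <= 5 ==> 4*j >= 8


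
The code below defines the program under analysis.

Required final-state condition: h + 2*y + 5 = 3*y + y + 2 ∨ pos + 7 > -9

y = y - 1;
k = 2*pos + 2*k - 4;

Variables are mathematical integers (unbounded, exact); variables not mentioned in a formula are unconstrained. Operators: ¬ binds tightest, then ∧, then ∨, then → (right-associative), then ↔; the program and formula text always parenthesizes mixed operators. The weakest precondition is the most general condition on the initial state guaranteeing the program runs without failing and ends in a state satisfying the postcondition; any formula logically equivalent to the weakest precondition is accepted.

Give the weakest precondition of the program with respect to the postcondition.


Working backward. After the program, the postcondition h + 2*y + 5 = 3*y + y + 2 ∨ pos + 7 > -9 must hold; in canonical form it is h = 2*y - 3 ∨ pos > -16.
Before k := 2*pos + 2*k - 4: h = 2*y - 3 ∨ pos > -16
Before y := y - 1: h = 2*y - 5 ∨ pos > -16
Answer: WP = h = 2*y - 5 ∨ pos > -16


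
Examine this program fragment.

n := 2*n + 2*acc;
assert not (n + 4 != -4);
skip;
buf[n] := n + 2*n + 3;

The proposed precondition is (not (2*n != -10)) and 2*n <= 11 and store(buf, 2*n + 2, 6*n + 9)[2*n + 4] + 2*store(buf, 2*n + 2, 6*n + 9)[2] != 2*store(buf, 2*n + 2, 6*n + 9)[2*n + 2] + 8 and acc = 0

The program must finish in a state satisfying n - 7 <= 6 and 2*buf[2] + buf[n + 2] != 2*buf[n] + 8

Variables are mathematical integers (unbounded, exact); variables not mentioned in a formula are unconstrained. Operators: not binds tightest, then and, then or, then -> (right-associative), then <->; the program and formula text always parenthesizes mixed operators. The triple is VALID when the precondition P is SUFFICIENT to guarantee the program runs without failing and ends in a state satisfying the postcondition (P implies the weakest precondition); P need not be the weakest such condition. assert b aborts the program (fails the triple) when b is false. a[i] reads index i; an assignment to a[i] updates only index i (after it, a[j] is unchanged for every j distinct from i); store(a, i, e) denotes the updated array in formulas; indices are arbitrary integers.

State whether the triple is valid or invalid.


Working backward. After the program, the postcondition n - 7 <= 6 and 2*buf[2] + buf[n + 2] != 2*buf[n] + 8 must hold; in canonical form it is n <= 13 and buf[n + 2] + 2*buf[2] != 2*buf[n] + 8.
Before buf[n] := n + 2*n + 3: n <= 13 and store(buf, n, 3*n + 3)[n + 2] + 2*store(buf, n, 3*n + 3)[2] != 2*store(buf, n, 3*n + 3)[n] + 8
Before skip: n <= 13 and store(buf, n, 3*n + 3)[n + 2] + 2*store(buf, n, 3*n + 3)[2] != 2*store(buf, n, 3*n + 3)[n] + 8
Before assert not (n + 4 != -4): (not (n != -8)) and n <= 13 and store(buf, n, 3*n + 3)[n + 2] + 2*store(buf, n, 3*n + 3)[2] != 2*store(buf, n, 3*n + 3)[n] + 8
Before n := 2*n + 2*acc: (not (2*acc + 2*n != -8)) and 2*acc + 2*n <= 13 and store(buf, 2*acc + 2*n, 6*acc + 6*n + 3)[2*acc + 2*n + 2] + 2*store(buf, 2*acc + 2*n, 6*acc + 6*n + 3)[2] != 2*store(buf, 2*acc + 2*n, 6*acc + 6*n + 3)[2*acc + 2*n] + 8
The weakest precondition is (not (2*acc + 2*n != -8)) and 2*acc + 2*n <= 13 and store(buf, 2*acc + 2*n, 6*acc + 6*n + 3)[2*acc + 2*n + 2] + 2*store(buf, 2*acc + 2*n, 6*acc + 6*n + 3)[2] != 2*store(buf, 2*acc + 2*n, 6*acc + 6*n + 3)[2*acc + 2*n] + 8.
Check whether (not (2*n != -10)) and 2*n <= 11 and store(buf, 2*n + 2, 6*n + 9)[2*n + 4] + 2*store(buf, 2*n + 2, 6*n + 9)[2] != 2*store(buf, 2*n + 2, 6*n + 9)[2*n + 2] + 8 and acc = 0 implies it.
Countermodel: at the initial state acc = 0, buf = {[-10] = 0, [-8] = 0, [-6] = -35, [2] = 0, elsewhere 0}, n = -5, the precondition holds but the weakest precondition fails.
Answer: invalid


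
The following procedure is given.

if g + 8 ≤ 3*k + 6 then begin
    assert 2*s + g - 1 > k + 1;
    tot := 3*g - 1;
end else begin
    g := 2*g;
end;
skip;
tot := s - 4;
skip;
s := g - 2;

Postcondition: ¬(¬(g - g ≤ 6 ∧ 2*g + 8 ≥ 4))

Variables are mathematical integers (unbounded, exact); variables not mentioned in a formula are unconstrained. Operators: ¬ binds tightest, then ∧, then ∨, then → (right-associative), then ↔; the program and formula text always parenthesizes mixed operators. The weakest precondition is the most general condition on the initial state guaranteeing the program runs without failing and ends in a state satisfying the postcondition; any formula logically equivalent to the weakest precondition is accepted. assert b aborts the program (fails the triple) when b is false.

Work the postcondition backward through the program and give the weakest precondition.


Working backward. After the program, the postcondition ¬(¬(g - g ≤ 6 ∧ 2*g + 8 ≥ 4)) must hold; in canonical form it is 2*g ≥ -4.
Before s := g - 2: 2*g ≥ -4
Before skip: 2*g ≥ -4
Before tot := s - 4: 2*g ≥ -4
Before skip: 2*g ≥ -4
Then branch requires g + 2*s > k + 2 ∧ 2*g ≥ -4; else branch requires 4*g ≥ -4.
Before the if: (g ≤ 3*k - 2 → (g + 2*s > k + 2 ∧ 2*g ≥ -4)) ∧ ((¬(g ≤ 3*k - 2)) → 4*g ≥ -4)
Answer: WP = (g ≤ 3*k - 2 → (g + 2*s > k + 2 ∧ 2*g ≥ -4)) ∧ ((¬(g ≤ 3*k - 2)) → 4*g ≥ -4)


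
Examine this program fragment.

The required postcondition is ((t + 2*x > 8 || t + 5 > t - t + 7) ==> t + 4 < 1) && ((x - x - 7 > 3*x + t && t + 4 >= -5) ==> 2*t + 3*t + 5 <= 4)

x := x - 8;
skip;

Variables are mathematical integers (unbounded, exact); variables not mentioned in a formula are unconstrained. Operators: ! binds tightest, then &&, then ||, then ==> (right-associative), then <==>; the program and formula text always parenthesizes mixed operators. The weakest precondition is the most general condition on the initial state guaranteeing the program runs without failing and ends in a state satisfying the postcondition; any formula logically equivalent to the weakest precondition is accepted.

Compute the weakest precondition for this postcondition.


Working backward. After the program, the postcondition ((t + 2*x > 8 || t + 5 > t - t + 7) ==> t + 4 < 1) && ((x - x - 7 > 3*x + t && t + 4 >= -5) ==> 2*t + 3*t + 5 <= 4) must hold; in canonical form it is ((t + 2*x > 8 || t > 2) ==> t < -3) && ((t + 3*x < -7 && t >= -9) ==> 5*t <= -1).
Before skip: ((t + 2*x > 8 || t > 2) ==> t < -3) && ((t + 3*x < -7 && t >= -9) ==> 5*t <= -1)
Before x := x - 8: ((t + 2*x > 24 || t > 2) ==> t < -3) && ((t + 3*x < 17 && t >= -9) ==> 5*t <= -1)
Answer: WP = ((t + 2*x > 24 || t > 2) ==> t < -3) && ((t + 3*x < 17 && t >= -9) ==> 5*t <= -1)


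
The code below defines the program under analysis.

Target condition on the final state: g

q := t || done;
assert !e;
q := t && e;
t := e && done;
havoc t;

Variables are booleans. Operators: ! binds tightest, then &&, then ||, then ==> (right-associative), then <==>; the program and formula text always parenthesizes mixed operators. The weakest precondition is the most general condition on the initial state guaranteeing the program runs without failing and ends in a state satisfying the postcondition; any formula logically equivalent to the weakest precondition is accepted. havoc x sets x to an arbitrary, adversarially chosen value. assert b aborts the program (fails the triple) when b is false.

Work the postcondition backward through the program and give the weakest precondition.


Working backward. After the program, g must hold.
Before havoc t: g
Before t := e && done: g
Before q := t && e: g
Before assert !e: (!e) && g
Before q := t || done: (!e) && g
Answer: WP = (!e) && g


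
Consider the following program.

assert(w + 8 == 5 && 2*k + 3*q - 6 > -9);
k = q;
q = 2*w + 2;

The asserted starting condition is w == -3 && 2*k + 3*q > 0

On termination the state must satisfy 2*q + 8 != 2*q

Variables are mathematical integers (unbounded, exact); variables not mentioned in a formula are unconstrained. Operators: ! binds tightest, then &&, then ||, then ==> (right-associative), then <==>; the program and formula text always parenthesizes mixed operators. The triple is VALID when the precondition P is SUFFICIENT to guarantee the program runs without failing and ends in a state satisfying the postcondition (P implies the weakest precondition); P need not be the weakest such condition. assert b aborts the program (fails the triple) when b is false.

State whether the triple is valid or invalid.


Working backward. After the program, the postcondition 2*q + 8 != 2*q must hold; in canonical form it is true.
Before q := 2*w + 2: true
Before k := q: true
Before assert w + 8 == 5 && 2*k + 3*q - 6 > -9: w == -3 && 2*k + 3*q > -3
The weakest precondition is w == -3 && 2*k + 3*q > -3.
Check whether w == -3 && 2*k + 3*q > 0 implies it.
Every state satisfying the precondition satisfies the weakest precondition: the implication holds.
Answer: valid


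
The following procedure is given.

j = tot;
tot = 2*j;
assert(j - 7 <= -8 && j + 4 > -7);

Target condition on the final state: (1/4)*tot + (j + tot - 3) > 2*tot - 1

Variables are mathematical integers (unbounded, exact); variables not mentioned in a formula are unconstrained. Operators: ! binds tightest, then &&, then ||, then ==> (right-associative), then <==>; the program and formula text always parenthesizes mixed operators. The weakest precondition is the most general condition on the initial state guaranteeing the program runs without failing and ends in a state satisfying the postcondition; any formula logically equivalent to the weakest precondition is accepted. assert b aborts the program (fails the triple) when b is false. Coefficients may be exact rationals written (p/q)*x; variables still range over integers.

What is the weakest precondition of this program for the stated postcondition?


Working backward. After the program, the postcondition (1/4)*tot + (j + tot - 3) > 2*tot - 1 must hold; in canonical form it is j > (3/4)*tot + 2.
Before assert j - 7 <= -8 && j + 4 > -7: j <= -1 && j > -11 && j > (3/4)*tot + 2
Before tot := 2*j: j <= -1 && j > -11 && (1/2)*j < -2
Before j := tot: tot <= -1 && tot > -11 && (1/2)*tot < -2
Answer: WP = tot <= -1 && tot > -11 && (1/2)*tot < -2


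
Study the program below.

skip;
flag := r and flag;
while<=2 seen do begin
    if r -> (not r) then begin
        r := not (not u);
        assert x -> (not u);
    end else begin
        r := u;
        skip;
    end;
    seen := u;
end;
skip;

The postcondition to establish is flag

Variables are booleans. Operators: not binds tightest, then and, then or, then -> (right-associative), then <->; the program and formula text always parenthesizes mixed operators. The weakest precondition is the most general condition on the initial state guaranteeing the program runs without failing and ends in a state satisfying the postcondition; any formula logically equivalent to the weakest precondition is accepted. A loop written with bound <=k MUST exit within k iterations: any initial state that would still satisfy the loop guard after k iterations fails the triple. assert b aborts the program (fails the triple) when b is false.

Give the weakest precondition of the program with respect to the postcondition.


Working backward. After the program, flag must hold.
Before skip: flag
Before the loop (bound <=2), unroll the exhaustion recursion (WP_0 = exit-now case; WP_j = one more guarded iteration, up to j = 2):
  WP_0: (not seen) and flag
  WP_1: (seen -> (((r -> (not r)) -> ((x -> (not u)) and (not u) and flag)) and ((not (r -> (not r))) -> ((not u) and flag)))) and ((not seen) -> flag)
  WP_2: (seen -> (((r -> (not r)) -> ((x -> (not u)) and (u -> (((u -> (not u)) -> ((x -> (not u)) and (not u) and flag)) and ((not (u -> (not u))) -> ((not u) and flag)))) and ((not u) -> flag))) and ((not (r -> (not r))) -> ((u -> (((u -> (not u)) -> ((x -> (not u)) and (not u) and flag)) and ((not (u -> (not u))) -> ((not u) and flag)))) and ((not u) -> flag))))) and ((not seen) -> flag)
So before the loop: (seen -> (((r -> (not r)) -> ((x -> (not u)) and (u -> (((u -> (not u)) -> ((x -> (not u)) and (not u) and flag)) and ((not (u -> (not u))) -> ((not u) and flag)))) and ((not u) -> flag))) and ((not (r -> (not r))) -> ((u -> (((u -> (not u)) -> ((x -> (not u)) and (not u) and flag)) and ((not (u -> (not u))) -> ((not u) and flag)))) and ((not u) -> flag))))) and ((not seen) -> flag)
Before flag := r and flag: (seen -> (((r -> (not r)) -> ((x -> (not u)) and (u -> (((u -> (not u)) -> ((x -> (not u)) and (not u) and r and flag)) and ((not (u -> (not u))) -> ((not u) and r and flag)))) and ((not u) -> (r and flag)))) and ((not (r -> (not r))) -> ((u -> (((u -> (not u)) -> ((x -> (not u)) and (not u) and r and flag)) and ((not (u -> (not u))) -> ((not u) and r and flag)))) and ((not u) -> (r and flag)))))) and ((not seen) -> (r and flag))
Before skip: (seen -> (((r -> (not r)) -> ((x -> (not u)) and (u -> (((u -> (not u)) -> ((x -> (not u)) and (not u) and r and flag)) and ((not (u -> (not u))) -> ((not u) and r and flag)))) and ((not u) -> (r and flag)))) and ((not (r -> (not r))) -> ((u -> (((u -> (not u)) -> ((x -> (not u)) and (not u) and r and flag)) and ((not (u -> (not u))) -> ((not u) and r and flag)))) and ((not u) -> (r and flag)))))) and ((not seen) -> (r and flag))
Answer: WP = (seen -> (((r -> (not r)) -> ((x -> (not u)) and (u -> (((u -> (not u)) -> ((x -> (not u)) and (not u) and r and flag)) and ((not (u -> (not u))) -> ((not u) and r and flag)))) and ((not u) -> (r and flag)))) and ((not (r -> (not r))) -> ((u -> (((u -> (not u)) -> ((x -> (not u)) and (not u) and r and flag)) and ((not (u -> (not u))) -> ((not u) and r and flag)))) and ((not u) -> (r and flag)))))) and ((not seen) -> (r and flag))


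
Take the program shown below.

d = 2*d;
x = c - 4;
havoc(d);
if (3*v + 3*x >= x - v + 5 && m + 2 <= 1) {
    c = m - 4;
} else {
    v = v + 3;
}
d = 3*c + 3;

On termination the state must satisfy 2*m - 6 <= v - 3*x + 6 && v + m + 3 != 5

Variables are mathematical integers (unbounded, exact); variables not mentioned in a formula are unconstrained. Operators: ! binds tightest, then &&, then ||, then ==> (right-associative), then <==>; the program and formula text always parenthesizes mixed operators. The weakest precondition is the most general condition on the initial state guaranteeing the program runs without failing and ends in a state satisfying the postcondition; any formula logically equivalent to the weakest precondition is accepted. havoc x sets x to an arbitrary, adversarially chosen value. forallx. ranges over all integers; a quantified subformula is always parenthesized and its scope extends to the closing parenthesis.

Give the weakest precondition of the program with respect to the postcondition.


Working backward. After the program, the postcondition 2*m - 6 <= v - 3*x + 6 && v + m + 3 != 5 must hold; in canonical form it is 2*m + 3*x <= v + 12 && m + v != 2.
Before d := 3*c + 3: 2*m + 3*x <= v + 12 && m + v != 2
Then branch requires 2*m + 3*x <= v + 12 && m + v != 2; else branch requires 2*m + 3*x <= v + 15 && m + v != -1.
Before the if: ((4*v + 2*x >= 5 && m <= -1) ==> (2*m + 3*x <= v + 12 && m + v != 2)) && ((!(4*v + 2*x >= 5 && m <= -1)) ==> (2*m + 3*x <= v + 15 && m + v != -1))
Before havoc d: ((4*v + 2*x >= 5 && m <= -1) ==> (2*m + 3*x <= v + 12 && m + v != 2)) && ((!(4*v + 2*x >= 5 && m <= -1)) ==> (2*m + 3*x <= v + 15 && m + v != -1))
Before x := c - 4: ((2*c + 4*v >= 13 && m <= -1) ==> (3*c + 2*m <= v + 24 && m + v != 2)) && ((!(2*c + 4*v >= 13 && m <= -1)) ==> (3*c + 2*m <= v + 27 && m + v != -1))
Before d := 2*d: ((2*c + 4*v >= 13 && m <= -1) ==> (3*c + 2*m <= v + 24 && m + v != 2)) && ((!(2*c + 4*v >= 13 && m <= -1)) ==> (3*c + 2*m <= v + 27 && m + v != -1))
Answer: WP = ((2*c + 4*v >= 13 && m <= -1) ==> (3*c + 2*m <= v + 24 && m + v != 2)) && ((!(2*c + 4*v >= 13 && m <= -1)) ==> (3*c + 2*m <= v + 27 && m + v != -1))


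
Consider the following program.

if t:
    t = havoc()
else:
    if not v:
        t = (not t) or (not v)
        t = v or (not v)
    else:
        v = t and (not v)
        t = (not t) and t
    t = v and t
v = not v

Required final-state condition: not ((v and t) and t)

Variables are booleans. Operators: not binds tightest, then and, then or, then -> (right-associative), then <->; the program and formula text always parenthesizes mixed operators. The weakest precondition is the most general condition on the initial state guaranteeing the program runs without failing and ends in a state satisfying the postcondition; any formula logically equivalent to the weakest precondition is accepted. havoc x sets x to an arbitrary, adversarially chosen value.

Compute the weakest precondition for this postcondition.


Working backward. After the program, the postcondition not ((v and t) and t) must hold; in canonical form it is not (v and t).
Before v := not v: not ((not v) and t)
Then branch requires v; else branch requires true.
Before the if: t -> v
Answer: WP = t -> v


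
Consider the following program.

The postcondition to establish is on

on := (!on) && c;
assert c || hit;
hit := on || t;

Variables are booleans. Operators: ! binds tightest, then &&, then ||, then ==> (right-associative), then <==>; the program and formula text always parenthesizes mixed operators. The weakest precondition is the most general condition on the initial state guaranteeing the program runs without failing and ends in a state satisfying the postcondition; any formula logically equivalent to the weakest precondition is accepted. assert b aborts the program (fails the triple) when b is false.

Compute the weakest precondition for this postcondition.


Working backward. After the program, on must hold.
Before hit := on || t: on
Before assert c || hit: (c || hit) && on
Before on := (!on) && c: (c || hit) && (!on) && c
Answer: WP = (c || hit) && (!on) && c


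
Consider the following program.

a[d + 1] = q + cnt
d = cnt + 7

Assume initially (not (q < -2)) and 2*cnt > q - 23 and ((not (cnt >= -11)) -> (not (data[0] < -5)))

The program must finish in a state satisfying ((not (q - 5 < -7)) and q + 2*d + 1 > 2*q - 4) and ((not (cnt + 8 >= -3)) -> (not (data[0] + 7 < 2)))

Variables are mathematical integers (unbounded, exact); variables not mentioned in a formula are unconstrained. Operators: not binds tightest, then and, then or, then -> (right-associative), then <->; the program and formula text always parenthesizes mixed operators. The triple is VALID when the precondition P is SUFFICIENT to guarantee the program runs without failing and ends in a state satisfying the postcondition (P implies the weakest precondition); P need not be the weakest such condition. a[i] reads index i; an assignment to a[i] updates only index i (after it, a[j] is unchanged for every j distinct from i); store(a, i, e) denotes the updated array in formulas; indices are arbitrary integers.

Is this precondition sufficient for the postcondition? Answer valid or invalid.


Working backward. After the program, the postcondition ((not (q - 5 < -7)) and q + 2*d + 1 > 2*q - 4) and ((not (cnt + 8 >= -3)) -> (not (data[0] + 7 < 2))) must hold; in canonical form it is (not (q < -2)) and 2*d > q - 5 and ((not (cnt >= -11)) -> (not (data[0] < -5))).
Before d := cnt + 7: (not (q < -2)) and 2*cnt > q - 19 and ((not (cnt >= -11)) -> (not (data[0] < -5)))
Before a[d + 1] := q + cnt: (not (q < -2)) and 2*cnt > q - 19 and ((not (cnt >= -11)) -> (not (data[0] < -5)))
The weakest precondition is (not (q < -2)) and 2*cnt > q - 19 and ((not (cnt >= -11)) -> (not (data[0] < -5))).
Check whether (not (q < -2)) and 2*cnt > q - 23 and ((not (cnt >= -11)) -> (not (data[0] < -5))) implies it.
Countermodel: at the initial state cnt = -12, data = {[0] = -5, elsewhere -5}, q = -2, the precondition holds but the weakest precondition fails.
Answer: invalid


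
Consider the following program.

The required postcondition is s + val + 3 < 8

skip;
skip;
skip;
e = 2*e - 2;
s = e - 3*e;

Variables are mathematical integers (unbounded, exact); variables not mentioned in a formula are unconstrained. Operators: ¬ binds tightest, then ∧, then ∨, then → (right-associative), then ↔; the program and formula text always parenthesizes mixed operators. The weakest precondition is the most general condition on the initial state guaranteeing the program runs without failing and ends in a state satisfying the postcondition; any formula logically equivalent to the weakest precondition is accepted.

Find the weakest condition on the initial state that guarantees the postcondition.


Working backward. After the program, the postcondition s + val + 3 < 8 must hold; in canonical form it is s + val < 5.
Before s := e - 3*e: val < 2*e + 5
Before e := 2*e - 2: val < 4*e + 1
Before skip: val < 4*e + 1
Before skip: val < 4*e + 1
Before skip: val < 4*e + 1
Answer: WP = val < 4*e + 1


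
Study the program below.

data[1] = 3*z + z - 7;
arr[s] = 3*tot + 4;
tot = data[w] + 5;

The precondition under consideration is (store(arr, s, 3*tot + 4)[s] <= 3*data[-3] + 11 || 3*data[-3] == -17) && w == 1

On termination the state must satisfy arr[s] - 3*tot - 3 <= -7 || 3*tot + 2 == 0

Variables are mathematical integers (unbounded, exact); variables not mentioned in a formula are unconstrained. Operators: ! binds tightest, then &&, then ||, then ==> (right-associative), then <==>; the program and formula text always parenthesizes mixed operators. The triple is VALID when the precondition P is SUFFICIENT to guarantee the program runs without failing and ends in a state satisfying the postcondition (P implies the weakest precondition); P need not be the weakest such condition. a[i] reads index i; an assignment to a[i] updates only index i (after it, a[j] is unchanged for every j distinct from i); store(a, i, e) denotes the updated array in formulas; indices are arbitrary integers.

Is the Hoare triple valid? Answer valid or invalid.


Working backward. After the program, the postcondition arr[s] - 3*tot - 3 <= -7 || 3*tot + 2 == 0 must hold; in canonical form it is arr[s] <= 3*tot - 4 || 3*tot == -2.
Before tot := data[w] + 5: arr[s] <= 3*data[w] + 11 || 3*data[w] == -17
Before arr[s] := 3*tot + 4: store(arr, s, 3*tot + 4)[s] <= 3*data[w] + 11 || 3*data[w] == -17
Before data[1] := 3*z + z - 7: store(arr, s, 3*tot + 4)[s] <= 3*store(data, 1, 4*z - 7)[w] + 11 || 3*store(data, 1, 4*z - 7)[w] == -17
The weakest precondition is store(arr, s, 3*tot + 4)[s] <= 3*store(data, 1, 4*z - 7)[w] + 11 || 3*store(data, 1, 4*z - 7)[w] == -17.
Check whether (store(arr, s, 3*tot + 4)[s] <= 3*data[-3] + 11 || 3*data[-3] == -17) && w == 1 implies it.
Countermodel: at the initial state arr = {[-3] = 0, [0] = 0, [1] = 0, elsewhere 0}, data = {[-3] = 0, [0] = 0, [1] = 0, elsewhere 0}, s = 0, tot = 0, w = 1, z = 0, the precondition holds but the weakest precondition fails.
Answer: invalid


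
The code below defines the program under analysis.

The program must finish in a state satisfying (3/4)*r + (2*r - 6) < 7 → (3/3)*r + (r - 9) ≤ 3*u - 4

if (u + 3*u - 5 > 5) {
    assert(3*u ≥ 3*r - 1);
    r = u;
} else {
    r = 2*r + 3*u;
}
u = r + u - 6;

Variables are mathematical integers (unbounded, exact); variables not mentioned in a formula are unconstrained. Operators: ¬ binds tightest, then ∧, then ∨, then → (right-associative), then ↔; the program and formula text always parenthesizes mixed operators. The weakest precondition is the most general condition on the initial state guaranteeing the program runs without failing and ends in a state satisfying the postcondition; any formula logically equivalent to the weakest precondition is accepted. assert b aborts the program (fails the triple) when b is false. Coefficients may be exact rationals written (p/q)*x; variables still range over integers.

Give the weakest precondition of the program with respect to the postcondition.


Working backward. After the program, the postcondition (3/4)*r + (2*r - 6) < 7 → (3/3)*r + (r - 9) ≤ 3*u - 4 must hold; in canonical form it is (11/4)*r < 13 → 2*r ≤ 3*u + 5.
Before u := r + u - 6: (11/4)*r < 13 → r + 3*u ≥ 13
Then branch requires 3*u ≥ 3*r - 1 ∧ ((11/4)*u < 13 → 4*u ≥ 13); else branch requires (11/2)*r + (33/4)*u < 13 → 2*r + 6*u ≥ 13.
Before the if: (4*u > 10 → (3*u ≥ 3*r - 1 ∧ ((11/4)*u < 13 → 4*u ≥ 13))) ∧ ((¬(4*u > 10)) → ((11/2)*r + (33/4)*u < 13 → 2*r + 6*u ≥ 13))
Answer: WP = (4*u > 10 → (3*u ≥ 3*r - 1 ∧ ((11/4)*u < 13 → 4*u ≥ 13))) ∧ ((¬(4*u > 10)) → ((11/2)*r + (33/4)*u < 13 → 2*r + 6*u ≥ 13))


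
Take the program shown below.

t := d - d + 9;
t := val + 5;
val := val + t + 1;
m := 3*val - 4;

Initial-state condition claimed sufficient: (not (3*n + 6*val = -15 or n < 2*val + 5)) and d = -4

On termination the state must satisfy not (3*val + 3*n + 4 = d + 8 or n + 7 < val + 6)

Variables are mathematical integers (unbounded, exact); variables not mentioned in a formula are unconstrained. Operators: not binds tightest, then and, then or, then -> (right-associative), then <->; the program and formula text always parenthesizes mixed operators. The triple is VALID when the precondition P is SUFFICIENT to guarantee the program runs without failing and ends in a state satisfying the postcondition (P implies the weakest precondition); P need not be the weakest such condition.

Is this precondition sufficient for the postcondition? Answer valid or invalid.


Working backward. After the program, the postcondition not (3*val + 3*n + 4 = d + 8 or n + 7 < val + 6) must hold; in canonical form it is not (3*n + 3*val = d + 4 or n < val - 1).
Before m := 3*val - 4: not (3*n + 3*val = d + 4 or n < val - 1)
Before val := val + t + 1: not (3*n + 3*t + 3*val = d + 1 or n < t + val)
Before t := val + 5: not (3*n + 6*val = d - 14 or n < 2*val + 5)
Before t := d - d + 9: not (3*n + 6*val = d - 14 or n < 2*val + 5)
The weakest precondition is not (3*n + 6*val = d - 14 or n < 2*val + 5).
Check whether (not (3*n + 6*val = -15 or n < 2*val + 5)) and d = -4 implies it.
Countermodel: at the initial state d = -4, n = 0, val = -3, the precondition holds but the weakest precondition fails.
Answer: invalid


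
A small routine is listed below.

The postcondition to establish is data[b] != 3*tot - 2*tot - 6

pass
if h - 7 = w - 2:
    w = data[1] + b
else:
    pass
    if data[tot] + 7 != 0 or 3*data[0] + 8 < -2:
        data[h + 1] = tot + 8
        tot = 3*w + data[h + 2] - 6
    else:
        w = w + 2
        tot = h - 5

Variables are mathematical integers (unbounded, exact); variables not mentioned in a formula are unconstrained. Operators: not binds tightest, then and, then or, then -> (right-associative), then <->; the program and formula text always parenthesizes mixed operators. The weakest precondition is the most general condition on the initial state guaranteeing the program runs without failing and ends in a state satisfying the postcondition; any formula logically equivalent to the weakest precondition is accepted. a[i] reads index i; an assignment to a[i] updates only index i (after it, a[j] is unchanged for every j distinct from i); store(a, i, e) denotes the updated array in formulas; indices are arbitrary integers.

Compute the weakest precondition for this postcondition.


Working backward. After the program, the postcondition data[b] != 3*tot - 2*tot - 6 must hold; in canonical form it is data[b] != tot - 6.
Then branch requires data[b] != tot - 6; else branch requires ((data[tot] != -7 or 3*data[0] < -10) -> store(data, h + 1, tot + 8)[b] != store(data, h + 1, tot + 8)[h + 2] + 3*w - 12) and ((not (data[tot] != -7 or 3*data[0] < -10)) -> data[b] != h - 11).
Before the if: (h = w + 5 -> data[b] != tot - 6) and ((not (h = w + 5)) -> (((data[tot] != -7 or 3*data[0] < -10) -> store(data, h + 1, tot + 8)[b] != store(data, h + 1, tot + 8)[h + 2] + 3*w - 12) and ((not (data[tot] != -7 or 3*data[0] < -10)) -> data[b] != h - 11)))
Before skip: (h = w + 5 -> data[b] != tot - 6) and ((not (h = w + 5)) -> (((data[tot] != -7 or 3*data[0] < -10) -> store(data, h + 1, tot + 8)[b] != store(data, h + 1, tot + 8)[h + 2] + 3*w - 12) and ((not (data[tot] != -7 or 3*data[0] < -10)) -> data[b] != h - 11)))
Answer: WP = (h = w + 5 -> data[b] != tot - 6) and ((not (h = w + 5)) -> (((data[tot] != -7 or 3*data[0] < -10) -> store(data, h + 1, tot + 8)[b] != store(data, h + 1, tot + 8)[h + 2] + 3*w - 12) and ((not (data[tot] != -7 or 3*data[0] < -10)) -> data[b] != h - 11)))


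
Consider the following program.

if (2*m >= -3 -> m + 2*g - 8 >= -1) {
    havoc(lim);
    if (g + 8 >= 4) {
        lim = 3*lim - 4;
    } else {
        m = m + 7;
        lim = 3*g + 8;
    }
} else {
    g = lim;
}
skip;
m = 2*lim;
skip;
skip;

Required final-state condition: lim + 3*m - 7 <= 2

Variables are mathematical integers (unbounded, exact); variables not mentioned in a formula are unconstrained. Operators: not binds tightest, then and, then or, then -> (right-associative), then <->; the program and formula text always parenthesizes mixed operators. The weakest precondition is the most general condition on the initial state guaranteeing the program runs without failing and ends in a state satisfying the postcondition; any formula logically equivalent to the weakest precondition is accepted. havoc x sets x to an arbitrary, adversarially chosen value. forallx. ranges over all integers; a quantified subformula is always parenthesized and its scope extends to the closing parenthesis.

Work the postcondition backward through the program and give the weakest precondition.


Working backward. After the program, the postcondition lim + 3*m - 7 <= 2 must hold; in canonical form it is lim + 3*m <= 9.
Before skip: lim + 3*m <= 9
Before skip: lim + 3*m <= 9
Before m := 2*lim: 7*lim <= 9
Before skip: 7*lim <= 9
Then branch requires forall lim_1. ((g >= -4 -> 21*lim_1 <= 37) and ((not (g >= -4)) -> 21*g <= -47)); else branch requires 7*lim <= 9.
Before the if: ((2*m >= -3 -> 2*g + m >= 7) -> (forall lim_1. ((g >= -4 -> 21*lim_1 <= 37) and ((not (g >= -4)) -> 21*g <= -47)))) and ((not (2*m >= -3 -> 2*g + m >= 7)) -> 7*lim <= 9)
Answer: WP = ((2*m >= -3 -> 2*g + m >= 7) -> (forall lim_1. ((g >= -4 -> 21*lim_1 <= 37) and ((not (g >= -4)) -> 21*g <= -47)))) and ((not (2*m >= -3 -> 2*g + m >= 7)) -> 7*lim <= 9)


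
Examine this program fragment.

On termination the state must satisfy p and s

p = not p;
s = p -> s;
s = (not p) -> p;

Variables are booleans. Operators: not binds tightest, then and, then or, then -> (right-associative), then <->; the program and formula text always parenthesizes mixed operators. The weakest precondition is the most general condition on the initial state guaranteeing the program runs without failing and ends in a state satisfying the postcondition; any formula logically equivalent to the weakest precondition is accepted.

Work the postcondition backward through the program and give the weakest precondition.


Working backward. After the program, p and s must hold.
Before s := (not p) -> p: p and ((not p) -> p)
Before s := p -> s: p and ((not p) -> p)
Before p := not p: (not p) and (p -> (not p))
Answer: WP = (not p) and (p -> (not p))


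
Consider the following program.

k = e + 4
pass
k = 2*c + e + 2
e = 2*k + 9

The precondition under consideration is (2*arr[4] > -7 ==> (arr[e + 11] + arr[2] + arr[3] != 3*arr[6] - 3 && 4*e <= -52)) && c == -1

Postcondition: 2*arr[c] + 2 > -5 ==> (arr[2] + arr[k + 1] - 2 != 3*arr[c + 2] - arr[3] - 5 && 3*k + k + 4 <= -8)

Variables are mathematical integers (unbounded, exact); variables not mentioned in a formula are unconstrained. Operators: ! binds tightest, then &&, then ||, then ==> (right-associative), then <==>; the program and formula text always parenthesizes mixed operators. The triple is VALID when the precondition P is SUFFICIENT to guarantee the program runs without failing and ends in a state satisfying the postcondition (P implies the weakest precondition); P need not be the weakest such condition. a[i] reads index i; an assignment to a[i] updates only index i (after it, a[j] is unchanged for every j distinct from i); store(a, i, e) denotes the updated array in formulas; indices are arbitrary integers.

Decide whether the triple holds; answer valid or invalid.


Working backward. After the program, the postcondition 2*arr[c] + 2 > -5 ==> (arr[2] + arr[k + 1] - 2 != 3*arr[c + 2] - arr[3] - 5 && 3*k + k + 4 <= -8) must hold; in canonical form it is 2*arr[c] > -7 ==> (arr[k + 1] + arr[2] + arr[3] != 3*arr[c + 2] - 3 && 4*k <= -12).
Before e := 2*k + 9: 2*arr[c] > -7 ==> (arr[k + 1] + arr[2] + arr[3] != 3*arr[c + 2] - 3 && 4*k <= -12)
Before k := 2*c + e + 2: 2*arr[c] > -7 ==> (arr[2*c + e + 3] + arr[2] + arr[3] != 3*arr[c + 2] - 3 && 8*c + 4*e <= -20)
Before skip: 2*arr[c] > -7 ==> (arr[2*c + e + 3] + arr[2] + arr[3] != 3*arr[c + 2] - 3 && 8*c + 4*e <= -20)
Before k := e + 4: 2*arr[c] > -7 ==> (arr[2*c + e + 3] + arr[2] + arr[3] != 3*arr[c + 2] - 3 && 8*c + 4*e <= -20)
The weakest precondition is 2*arr[c] > -7 ==> (arr[2*c + e + 3] + arr[2] + arr[3] != 3*arr[c + 2] - 3 && 8*c + 4*e <= -20).
Check whether (2*arr[4] > -7 ==> (arr[e + 11] + arr[2] + arr[3] != 3*arr[6] - 3 && 4*e <= -52)) && c == -1 implies it.
Countermodel: at the initial state arr = {[-1] = 0, [1] = 0, [2] = 0, [3] = 0, [4] = -4, [6] = 0, [11] = 0, elsewhere 0}, c = -1, e = 0, the precondition holds but the weakest precondition fails.
Answer: invalid


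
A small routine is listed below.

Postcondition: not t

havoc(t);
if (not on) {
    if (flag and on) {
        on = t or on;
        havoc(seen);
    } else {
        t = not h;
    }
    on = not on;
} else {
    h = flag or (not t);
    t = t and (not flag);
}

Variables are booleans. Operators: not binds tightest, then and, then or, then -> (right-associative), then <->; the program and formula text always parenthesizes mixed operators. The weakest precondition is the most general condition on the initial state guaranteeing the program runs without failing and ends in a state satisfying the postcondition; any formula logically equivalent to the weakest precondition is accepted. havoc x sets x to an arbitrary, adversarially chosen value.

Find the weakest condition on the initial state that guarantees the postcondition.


Working backward. After the program, not t must hold.
Then branch requires ((flag and on) -> (not t)) and ((not (flag and on)) -> h); else branch requires not (t and (not flag)).
Before the if: ((not on) -> (((flag and on) -> (not t)) and ((not (flag and on)) -> h))) and (on -> (not (t and (not flag))))
Before havoc t: ((not on) -> ((not (flag and on)) and ((not (flag and on)) -> h))) and (on -> flag) and ((not on) -> ((not (flag and on)) -> h))
Answer: WP = ((not on) -> ((not (flag and on)) and ((not (flag and on)) -> h))) and (on -> flag) and ((not on) -> ((not (flag and on)) -> h))
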